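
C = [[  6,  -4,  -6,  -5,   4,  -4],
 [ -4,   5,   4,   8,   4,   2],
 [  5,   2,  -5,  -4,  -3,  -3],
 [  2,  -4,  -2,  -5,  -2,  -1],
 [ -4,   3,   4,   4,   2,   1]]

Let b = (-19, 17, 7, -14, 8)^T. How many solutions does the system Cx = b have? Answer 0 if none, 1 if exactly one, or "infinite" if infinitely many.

infinite

Row reduce the augmented matrix [C | b].
R2 ← R2 + (2/3)·R1: [0, 7/3, 0, 14/3, 20/3, -2/3, 13/3]
R3 ← R3 − (5/6)·R1: [0, 16/3, 0, 1/6, -19/3, 1/3, 137/6]
R4 ← R4 − (1/3)·R1: [0, -8/3, 0, -10/3, -10/3, 1/3, -23/3]
R5 ← R5 + (2/3)·R1: [0, 1/3, 0, 2/3, 14/3, -5/3, -14/3]
R3 ← R3 − (16/7)·R2: [0, 0, 0, -21/2, -151/7, 13/7, 181/14]
R4 ← R4 + (8/7)·R2: [0, 0, 0, 2, 30/7, -3/7, -19/7]
R5 ← R5 − (1/7)·R2: [0, 0, 0, 0, 26/7, -11/7, -37/7]
R4 ← R4 + (4/21)·R3: [0, 0, 0, 0, 26/147, -11/147, -37/147]
R5 ← R5 − (21)·R4: [0, 0, 0, 0, 0, 0, 0]
The echelon form has 4 nonzero rows, and every pivot lies in the first 6 columns, so rank(C) = rank([C|b]) = 4.
The system is consistent.
rank = 4 < 6 unknowns, so there are infinitely many solutions.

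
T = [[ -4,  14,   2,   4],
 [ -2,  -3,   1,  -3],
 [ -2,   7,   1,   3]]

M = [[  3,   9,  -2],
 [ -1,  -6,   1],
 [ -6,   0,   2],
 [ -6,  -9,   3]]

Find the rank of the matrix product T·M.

2

First compute TM:
[[-62, -156,  38],
 [  9,  27,  -6],
 [-37, -87,  22]]
Now row reduce the product.
R2 ← R2 + (9/62)·R1: [0, 135/31, -15/31]
R3 ← R3 − (37/62)·R1: [0, 189/31, -21/31]
R3 ← R3 − (7/5)·R2: [0, 0, 0]
2 nonzero rows, so rank(TM) = 2.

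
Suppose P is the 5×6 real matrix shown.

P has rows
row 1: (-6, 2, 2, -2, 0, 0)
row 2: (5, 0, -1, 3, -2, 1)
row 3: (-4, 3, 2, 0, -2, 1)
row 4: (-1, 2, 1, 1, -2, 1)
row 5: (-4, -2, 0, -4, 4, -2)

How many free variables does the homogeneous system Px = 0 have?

4

Row reduce to echelon form.
R2 ← R2 + (5/6)·R1: [0, 5/3, 2/3, 4/3, -2, 1]
R3 ← R3 − (2/3)·R1: [0, 5/3, 2/3, 4/3, -2, 1]
R4 ← R4 − (1/6)·R1: [0, 5/3, 2/3, 4/3, -2, 1]
R5 ← R5 − (2/3)·R1: [0, -10/3, -4/3, -8/3, 4, -2]
R3 ← R3 − R2: [0, 0, 0, 0, 0, 0]
R4 ← R4 − R2: [0, 0, 0, 0, 0, 0]
R5 ← R5 + (2)·R2: [0, 0, 0, 0, 0, 0]
2 nonzero rows, so rank(P) = 2.
P has 6 columns; by rank–nullity, nullity = 6 − 2 = 4.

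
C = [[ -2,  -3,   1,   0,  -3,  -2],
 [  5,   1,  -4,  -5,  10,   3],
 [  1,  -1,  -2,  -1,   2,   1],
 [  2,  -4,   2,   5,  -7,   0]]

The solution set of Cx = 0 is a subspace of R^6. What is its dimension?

2

Row reduce to echelon form.
R2 ← R2 + (5/2)·R1: [0, -13/2, -3/2, -5, 5/2, -2]
R3 ← R3 + (1/2)·R1: [0, -5/2, -3/2, -1, 1/2, 0]
R4 ← R4 + R1: [0, -7, 3, 5, -10, -2]
R3 ← R3 − (5/13)·R2: [0, 0, -12/13, 12/13, -6/13, 10/13]
R4 ← R4 − (14/13)·R2: [0, 0, 60/13, 135/13, -165/13, 2/13]
R4 ← R4 + (5)·R3: [0, 0, 0, 15, -15, 4]
4 nonzero rows, so rank(C) = 4.
C has 6 columns; by rank–nullity, nullity = 6 − 4 = 2.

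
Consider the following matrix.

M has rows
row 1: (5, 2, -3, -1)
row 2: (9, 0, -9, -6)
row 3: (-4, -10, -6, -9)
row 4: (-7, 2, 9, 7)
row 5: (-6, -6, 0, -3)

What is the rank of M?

Row reduce to echelon form.
R2 ← R2 − (9/5)·R1: [0, -18/5, -18/5, -21/5]
R3 ← R3 + (4/5)·R1: [0, -42/5, -42/5, -49/5]
R4 ← R4 + (7/5)·R1: [0, 24/5, 24/5, 28/5]
R5 ← R5 + (6/5)·R1: [0, -18/5, -18/5, -21/5]
R3 ← R3 − (7/3)·R2: [0, 0, 0, 0]
R4 ← R4 + (4/3)·R2: [0, 0, 0, 0]
R5 ← R5 − R2: [0, 0, 0, 0]
Echelon form has 2 nonzero rows, so rank(M) = 2.

2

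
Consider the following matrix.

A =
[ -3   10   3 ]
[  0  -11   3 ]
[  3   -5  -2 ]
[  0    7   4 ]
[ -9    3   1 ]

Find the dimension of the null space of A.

Row reduce to echelon form.
R3 ← R3 + R1: [0, 5, 1]
R5 ← R5 − (3)·R1: [0, -27, -8]
R3 ← R3 + (5/11)·R2: [0, 0, 26/11]
R4 ← R4 + (7/11)·R2: [0, 0, 65/11]
R5 ← R5 − (27/11)·R2: [0, 0, -169/11]
R4 ← R4 − (5/2)·R3: [0, 0, 0]
R5 ← R5 + (13/2)·R3: [0, 0, 0]
3 nonzero rows, so rank(A) = 3.
A has 3 columns; by rank–nullity, nullity = 3 − 3 = 0.

0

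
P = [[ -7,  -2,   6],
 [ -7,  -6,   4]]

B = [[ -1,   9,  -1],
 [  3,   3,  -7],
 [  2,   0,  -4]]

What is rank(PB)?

2

First compute PB:
[[ 13, -69,  -3],
 [ -3, -81,  33]]
Now row reduce the product.
R2 ← R2 + (3/13)·R1: [0, -1260/13, 420/13]
2 nonzero rows, so rank(PB) = 2.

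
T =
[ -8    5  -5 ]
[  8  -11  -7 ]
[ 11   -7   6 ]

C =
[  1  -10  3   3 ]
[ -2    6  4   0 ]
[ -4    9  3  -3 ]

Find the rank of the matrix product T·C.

3

First compute TC:
[[  2,  65, -19,  -9],
 [ 58, -209, -41,  45],
 [  1, -98,  23,  15]]
Now row reduce the product.
R2 ← R2 − (29)·R1: [0, -2094, 510, 306]
R3 ← R3 − (1/2)·R1: [0, -261/2, 65/2, 39/2]
R3 ← R3 − (87/1396)·R2: [0, 0, 250/349, 150/349]
3 nonzero rows, so rank(TC) = 3.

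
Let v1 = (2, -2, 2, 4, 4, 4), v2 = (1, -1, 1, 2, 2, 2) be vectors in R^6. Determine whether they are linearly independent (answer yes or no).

Form the matrix with these vectors as rows and row reduce.
R2 ← R2 − (1/2)·R1: [0, 0, 0, 0, 0, 0]
1 nonzero row, so the 2 vectors span a space of dimension 1.
Since 1 < 2, the vectors are linearly dependent.

no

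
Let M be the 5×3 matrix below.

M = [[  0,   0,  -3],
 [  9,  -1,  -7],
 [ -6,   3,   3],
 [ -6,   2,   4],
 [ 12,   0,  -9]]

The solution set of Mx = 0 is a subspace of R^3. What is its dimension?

Row reduce to echelon form.
Swap R1 ↔ R2
R3 ← R3 + (2/3)·R1: [0, 7/3, -5/3]
R4 ← R4 + (2/3)·R1: [0, 4/3, -2/3]
R5 ← R5 − (4/3)·R1: [0, 4/3, 1/3]
Swap R2 ↔ R3
R4 ← R4 − (4/7)·R2: [0, 0, 2/7]
R5 ← R5 − (4/7)·R2: [0, 0, 9/7]
R4 ← R4 + (2/21)·R3: [0, 0, 0]
R5 ← R5 + (3/7)·R3: [0, 0, 0]
3 nonzero rows, so rank(M) = 3.
M has 3 columns; by rank–nullity, nullity = 3 − 3 = 0.

0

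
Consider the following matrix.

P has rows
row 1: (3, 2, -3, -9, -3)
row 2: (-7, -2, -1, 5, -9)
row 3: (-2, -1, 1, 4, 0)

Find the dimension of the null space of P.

3

Row reduce to echelon form.
R2 ← R2 + (7/3)·R1: [0, 8/3, -8, -16, -16]
R3 ← R3 + (2/3)·R1: [0, 1/3, -1, -2, -2]
R3 ← R3 − (1/8)·R2: [0, 0, 0, 0, 0]
2 nonzero rows, so rank(P) = 2.
P has 5 columns; by rank–nullity, nullity = 5 − 2 = 3.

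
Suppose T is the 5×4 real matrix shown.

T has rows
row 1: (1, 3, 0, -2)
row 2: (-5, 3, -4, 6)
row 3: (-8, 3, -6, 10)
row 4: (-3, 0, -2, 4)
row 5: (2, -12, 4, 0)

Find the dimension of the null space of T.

Row reduce to echelon form.
R2 ← R2 + (5)·R1: [0, 18, -4, -4]
R3 ← R3 + (8)·R1: [0, 27, -6, -6]
R4 ← R4 + (3)·R1: [0, 9, -2, -2]
R5 ← R5 − (2)·R1: [0, -18, 4, 4]
R3 ← R3 − (3/2)·R2: [0, 0, 0, 0]
R4 ← R4 − (1/2)·R2: [0, 0, 0, 0]
R5 ← R5 + R2: [0, 0, 0, 0]
2 nonzero rows, so rank(T) = 2.
T has 4 columns; by rank–nullity, nullity = 4 − 2 = 2.

2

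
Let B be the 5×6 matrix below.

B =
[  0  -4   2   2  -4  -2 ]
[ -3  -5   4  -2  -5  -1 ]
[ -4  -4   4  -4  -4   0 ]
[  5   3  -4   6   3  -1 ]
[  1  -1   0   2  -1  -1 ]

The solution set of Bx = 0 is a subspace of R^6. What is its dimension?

Row reduce to echelon form.
Swap R1 ↔ R2
R3 ← R3 − (4/3)·R1: [0, 8/3, -4/3, -4/3, 8/3, 4/3]
R4 ← R4 + (5/3)·R1: [0, -16/3, 8/3, 8/3, -16/3, -8/3]
R5 ← R5 + (1/3)·R1: [0, -8/3, 4/3, 4/3, -8/3, -4/3]
R3 ← R3 + (2/3)·R2: [0, 0, 0, 0, 0, 0]
R4 ← R4 − (4/3)·R2: [0, 0, 0, 0, 0, 0]
R5 ← R5 − (2/3)·R2: [0, 0, 0, 0, 0, 0]
2 nonzero rows, so rank(B) = 2.
B has 6 columns; by rank–nullity, nullity = 6 − 2 = 4.

4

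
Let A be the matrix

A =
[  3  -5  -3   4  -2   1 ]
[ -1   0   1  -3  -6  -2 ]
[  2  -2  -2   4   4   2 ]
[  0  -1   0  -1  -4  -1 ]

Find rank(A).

2

Row reduce to echelon form.
R2 ← R2 + (1/3)·R1: [0, -5/3, 0, -5/3, -20/3, -5/3]
R3 ← R3 − (2/3)·R1: [0, 4/3, 0, 4/3, 16/3, 4/3]
R3 ← R3 + (4/5)·R2: [0, 0, 0, 0, 0, 0]
R4 ← R4 − (3/5)·R2: [0, 0, 0, 0, 0, 0]
Echelon form has 2 nonzero rows, so rank(A) = 2.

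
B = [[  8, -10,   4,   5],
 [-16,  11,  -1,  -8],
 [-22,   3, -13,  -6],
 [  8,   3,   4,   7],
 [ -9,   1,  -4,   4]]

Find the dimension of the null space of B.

0

Row reduce to echelon form.
R2 ← R2 + (2)·R1: [0, -9, 7, 2]
R3 ← R3 + (11/4)·R1: [0, -49/2, -2, 31/4]
R4 ← R4 − R1: [0, 13, 0, 2]
R5 ← R5 + (9/8)·R1: [0, -41/4, 1/2, 77/8]
R3 ← R3 − (49/18)·R2: [0, 0, -379/18, 83/36]
R4 ← R4 + (13/9)·R2: [0, 0, 91/9, 44/9]
R5 ← R5 − (41/36)·R2: [0, 0, -269/36, 529/72]
R4 ← R4 + (182/379)·R3: [0, 0, 0, 4545/758]
R5 ← R5 − (269/758)·R3: [0, 0, 0, 4949/758]
R5 ← R5 − (49/45)·R4: [0, 0, 0, 0]
4 nonzero rows, so rank(B) = 4.
B has 4 columns; by rank–nullity, nullity = 4 − 4 = 0.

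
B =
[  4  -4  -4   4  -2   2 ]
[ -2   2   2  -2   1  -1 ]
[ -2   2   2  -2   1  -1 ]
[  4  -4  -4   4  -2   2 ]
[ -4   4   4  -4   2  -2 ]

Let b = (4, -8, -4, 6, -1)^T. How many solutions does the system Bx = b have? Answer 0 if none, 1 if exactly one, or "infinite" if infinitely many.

Row reduce the augmented matrix [B | b].
R2 ← R2 + (1/2)·R1: [0, 0, 0, 0, 0, 0, -6]
R3 ← R3 + (1/2)·R1: [0, 0, 0, 0, 0, 0, -2]
R4 ← R4 − R1: [0, 0, 0, 0, 0, 0, 2]
R5 ← R5 + R1: [0, 0, 0, 0, 0, 0, 3]
R3 ← R3 − (1/3)·R2: [0, 0, 0, 0, 0, 0, 0]
R4 ← R4 + (1/3)·R2: [0, 0, 0, 0, 0, 0, 0]
R5 ← R5 + (1/2)·R2: [0, 0, 0, 0, 0, 0, 0]
The echelon form has 2 nonzero rows; the last pivot sits in the augmented column, so rank(B) = 1 but rank([B|b]) = 2.
Since the ranks differ, the system is inconsistent.
It has no solutions.

0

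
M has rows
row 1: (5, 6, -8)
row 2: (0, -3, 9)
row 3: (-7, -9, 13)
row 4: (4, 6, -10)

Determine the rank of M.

Row reduce to echelon form.
R3 ← R3 + (7/5)·R1: [0, -3/5, 9/5]
R4 ← R4 − (4/5)·R1: [0, 6/5, -18/5]
R3 ← R3 − (1/5)·R2: [0, 0, 0]
R4 ← R4 + (2/5)·R2: [0, 0, 0]
Echelon form has 2 nonzero rows, so rank(M) = 2.

2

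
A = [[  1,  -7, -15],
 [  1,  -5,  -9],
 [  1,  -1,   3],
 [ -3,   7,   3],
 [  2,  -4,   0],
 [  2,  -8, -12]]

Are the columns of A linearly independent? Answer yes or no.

Row reduce A to echelon form.
R2 ← R2 − R1: [0, 2, 6]
R3 ← R3 − R1: [0, 6, 18]
R4 ← R4 + (3)·R1: [0, -14, -42]
R5 ← R5 − (2)·R1: [0, 10, 30]
R6 ← R6 − (2)·R1: [0, 6, 18]
R3 ← R3 − (3)·R2: [0, 0, 0]
R4 ← R4 + (7)·R2: [0, 0, 0]
R5 ← R5 − (5)·R2: [0, 0, 0]
R6 ← R6 − (3)·R2: [0, 0, 0]
2 pivots among 3 columns.
Only 2 < 3 pivot columns, so the columns are linearly dependent.

no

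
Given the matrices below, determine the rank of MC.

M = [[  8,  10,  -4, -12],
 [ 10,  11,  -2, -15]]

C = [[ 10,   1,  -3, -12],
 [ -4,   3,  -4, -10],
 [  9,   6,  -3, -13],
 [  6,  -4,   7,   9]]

2

First compute MC:
[[-68,  62, -136, -252],
 [-52,  91, -173, -339]]
Now row reduce the product.
R2 ← R2 − (13/17)·R1: [0, 741/17, -69, -2487/17]
2 nonzero rows, so rank(MC) = 2.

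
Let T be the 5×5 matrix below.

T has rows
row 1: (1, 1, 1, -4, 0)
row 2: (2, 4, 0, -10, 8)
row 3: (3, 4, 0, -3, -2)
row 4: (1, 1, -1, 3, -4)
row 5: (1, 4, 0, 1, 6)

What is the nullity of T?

1

Row reduce to echelon form.
R2 ← R2 − (2)·R1: [0, 2, -2, -2, 8]
R3 ← R3 − (3)·R1: [0, 1, -3, 9, -2]
R4 ← R4 − R1: [0, 0, -2, 7, -4]
R5 ← R5 − R1: [0, 3, -1, 5, 6]
R3 ← R3 − (1/2)·R2: [0, 0, -2, 10, -6]
R5 ← R5 − (3/2)·R2: [0, 0, 2, 8, -6]
R4 ← R4 − R3: [0, 0, 0, -3, 2]
R5 ← R5 + R3: [0, 0, 0, 18, -12]
R5 ← R5 + (6)·R4: [0, 0, 0, 0, 0]
4 nonzero rows, so rank(T) = 4.
T has 5 columns; by rank–nullity, nullity = 5 − 4 = 1.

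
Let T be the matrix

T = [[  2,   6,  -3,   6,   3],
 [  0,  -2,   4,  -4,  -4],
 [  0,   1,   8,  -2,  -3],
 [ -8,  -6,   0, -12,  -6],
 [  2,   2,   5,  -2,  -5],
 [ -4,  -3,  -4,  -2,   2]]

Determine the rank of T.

4

Row reduce to echelon form.
R4 ← R4 + (4)·R1: [0, 18, -12, 12, 6]
R5 ← R5 − R1: [0, -4, 8, -8, -8]
R6 ← R6 + (2)·R1: [0, 9, -10, 10, 8]
R3 ← R3 + (1/2)·R2: [0, 0, 10, -4, -5]
R4 ← R4 + (9)·R2: [0, 0, 24, -24, -30]
R5 ← R5 − (2)·R2: [0, 0, 0, 0, 0]
R6 ← R6 + (9/2)·R2: [0, 0, 8, -8, -10]
R4 ← R4 − (12/5)·R3: [0, 0, 0, -72/5, -18]
R6 ← R6 − (4/5)·R3: [0, 0, 0, -24/5, -6]
R6 ← R6 − (1/3)·R4: [0, 0, 0, 0, 0]
Echelon form has 4 nonzero rows, so rank(T) = 4.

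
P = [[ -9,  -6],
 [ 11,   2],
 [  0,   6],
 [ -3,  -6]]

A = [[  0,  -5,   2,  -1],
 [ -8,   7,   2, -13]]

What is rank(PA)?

First compute PA:
[[ 48,   3, -30,  87],
 [-16, -41,  26, -37],
 [-48,  42,  12, -78],
 [ 48, -27, -18,  81]]
Now row reduce the product.
R2 ← R2 + (1/3)·R1: [0, -40, 16, -8]
R3 ← R3 + R1: [0, 45, -18, 9]
R4 ← R4 − R1: [0, -30, 12, -6]
R3 ← R3 + (9/8)·R2: [0, 0, 0, 0]
R4 ← R4 − (3/4)·R2: [0, 0, 0, 0]
2 nonzero rows, so rank(PA) = 2.

2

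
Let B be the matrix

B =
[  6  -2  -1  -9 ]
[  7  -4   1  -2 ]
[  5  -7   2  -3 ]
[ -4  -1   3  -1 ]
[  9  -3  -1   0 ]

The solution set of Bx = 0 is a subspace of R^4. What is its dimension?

Row reduce to echelon form.
R2 ← R2 − (7/6)·R1: [0, -5/3, 13/6, 17/2]
R3 ← R3 − (5/6)·R1: [0, -16/3, 17/6, 9/2]
R4 ← R4 + (2/3)·R1: [0, -7/3, 7/3, -7]
R5 ← R5 − (3/2)·R1: [0, 0, 1/2, 27/2]
R3 ← R3 − (16/5)·R2: [0, 0, -41/10, -227/10]
R4 ← R4 − (7/5)·R2: [0, 0, -7/10, -189/10]
R4 ← R4 − (7/41)·R3: [0, 0, 0, -616/41]
R5 ← R5 + (5/41)·R3: [0, 0, 0, 440/41]
R5 ← R5 + (5/7)·R4: [0, 0, 0, 0]
4 nonzero rows, so rank(B) = 4.
B has 4 columns; by rank–nullity, nullity = 4 − 4 = 0.

0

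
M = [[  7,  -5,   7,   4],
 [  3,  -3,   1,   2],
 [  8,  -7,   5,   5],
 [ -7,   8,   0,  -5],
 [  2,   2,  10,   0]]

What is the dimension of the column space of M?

Row reduce to echelon form.
R2 ← R2 − (3/7)·R1: [0, -6/7, -2, 2/7]
R3 ← R3 − (8/7)·R1: [0, -9/7, -3, 3/7]
R4 ← R4 + R1: [0, 3, 7, -1]
R5 ← R5 − (2/7)·R1: [0, 24/7, 8, -8/7]
R3 ← R3 − (3/2)·R2: [0, 0, 0, 0]
R4 ← R4 + (7/2)·R2: [0, 0, 0, 0]
R5 ← R5 + (4)·R2: [0, 0, 0, 0]
Echelon form has 2 nonzero rows, so rank(M) = 2.
The column space has dimension equal to the rank: 2.

2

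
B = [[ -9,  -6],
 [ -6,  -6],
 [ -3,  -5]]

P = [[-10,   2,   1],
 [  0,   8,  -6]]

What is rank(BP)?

First compute BP:
[[ 90, -66,  27],
 [ 60, -60,  30],
 [ 30, -46,  27]]
Now row reduce the product.
R2 ← R2 − (2/3)·R1: [0, -16, 12]
R3 ← R3 − (1/3)·R1: [0, -24, 18]
R3 ← R3 − (3/2)·R2: [0, 0, 0]
2 nonzero rows, so rank(BP) = 2.

2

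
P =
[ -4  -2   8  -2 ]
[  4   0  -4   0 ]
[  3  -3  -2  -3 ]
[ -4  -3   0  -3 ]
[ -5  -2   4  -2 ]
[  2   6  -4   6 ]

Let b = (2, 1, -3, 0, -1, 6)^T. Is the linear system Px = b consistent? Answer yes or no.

no

Row reduce the augmented matrix [P | b].
R2 ← R2 + R1: [0, -2, 4, -2, 3]
R3 ← R3 + (3/4)·R1: [0, -9/2, 4, -9/2, -3/2]
R4 ← R4 − R1: [0, -1, -8, -1, -2]
R5 ← R5 − (5/4)·R1: [0, 1/2, -6, 1/2, -7/2]
R6 ← R6 + (1/2)·R1: [0, 5, 0, 5, 7]
R3 ← R3 − (9/4)·R2: [0, 0, -5, 0, -33/4]
R4 ← R4 − (1/2)·R2: [0, 0, -10, 0, -7/2]
R5 ← R5 + (1/4)·R2: [0, 0, -5, 0, -11/4]
R6 ← R6 + (5/2)·R2: [0, 0, 10, 0, 29/2]
R4 ← R4 − (2)·R3: [0, 0, 0, 0, 13]
R5 ← R5 − R3: [0, 0, 0, 0, 11/2]
R6 ← R6 + (2)·R3: [0, 0, 0, 0, -2]
R5 ← R5 − (11/26)·R4: [0, 0, 0, 0, 0]
R6 ← R6 + (2/13)·R4: [0, 0, 0, 0, 0]
The echelon form has 4 nonzero rows; the last pivot sits in the augmented column, so rank(P) = 3 but rank([P|b]) = 4.
Since the ranks differ, the system is inconsistent.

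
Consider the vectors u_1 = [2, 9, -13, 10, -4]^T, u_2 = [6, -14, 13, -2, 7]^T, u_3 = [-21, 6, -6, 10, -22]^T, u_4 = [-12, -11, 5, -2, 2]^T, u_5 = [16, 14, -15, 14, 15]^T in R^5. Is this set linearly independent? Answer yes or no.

Form the matrix with these vectors as rows and row reduce.
R2 ← R2 − (3)·R1: [0, -41, 52, -32, 19]
R3 ← R3 + (21/2)·R1: [0, 201/2, -285/2, 115, -64]
R4 ← R4 + (6)·R1: [0, 43, -73, 58, -22]
R5 ← R5 − (8)·R1: [0, -58, 89, -66, 47]
R3 ← R3 + (201/82)·R2: [0, 0, -1233/82, 1499/41, -1429/82]
R4 ← R4 + (43/41)·R2: [0, 0, -757/41, 1002/41, -85/41]
R5 ← R5 − (58/41)·R2: [0, 0, 633/41, -850/41, 825/41]
R4 ← R4 − (1514/1233)·R3: [0, 0, 0, -25220/1233, 23828/1233]
R5 ← R5 + (422/411)·R3: [0, 0, 0, 6908/411, 916/411]
R5 ← R5 + (5181/6305)·R4: [0, 0, 0, 0, 114176/6305]
5 nonzero rows, so the 5 vectors span a space of dimension 5.
Since 5 = 5, the vectors are linearly independent.

yes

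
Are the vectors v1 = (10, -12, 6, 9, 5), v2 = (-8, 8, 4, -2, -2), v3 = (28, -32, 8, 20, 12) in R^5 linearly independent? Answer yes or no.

no

Form the matrix with these vectors as rows and row reduce.
R2 ← R2 + (4/5)·R1: [0, -8/5, 44/5, 26/5, 2]
R3 ← R3 − (14/5)·R1: [0, 8/5, -44/5, -26/5, -2]
R3 ← R3 + R2: [0, 0, 0, 0, 0]
2 nonzero rows, so the 3 vectors span a space of dimension 2.
Since 2 < 3, the vectors are linearly dependent.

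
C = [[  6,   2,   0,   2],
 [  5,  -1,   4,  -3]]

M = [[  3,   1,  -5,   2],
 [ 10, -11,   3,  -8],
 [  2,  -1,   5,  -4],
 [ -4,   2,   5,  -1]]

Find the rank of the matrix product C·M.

2

First compute CM:
[[ 30, -12, -14,  -6],
 [ 25,   6, -23,   5]]
Now row reduce the product.
R2 ← R2 − (5/6)·R1: [0, 16, -34/3, 10]
2 nonzero rows, so rank(CM) = 2.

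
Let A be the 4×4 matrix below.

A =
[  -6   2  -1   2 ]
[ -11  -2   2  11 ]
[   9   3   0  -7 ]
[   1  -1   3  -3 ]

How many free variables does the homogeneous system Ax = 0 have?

Row reduce to echelon form.
R2 ← R2 − (11/6)·R1: [0, -17/3, 23/6, 22/3]
R3 ← R3 + (3/2)·R1: [0, 6, -3/2, -4]
R4 ← R4 + (1/6)·R1: [0, -2/3, 17/6, -8/3]
R3 ← R3 + (18/17)·R2: [0, 0, 87/34, 64/17]
R4 ← R4 − (2/17)·R2: [0, 0, 81/34, -60/17]
R4 ← R4 − (27/29)·R3: [0, 0, 0, -204/29]
4 nonzero rows, so rank(A) = 4.
A has 4 columns; by rank–nullity, nullity = 4 − 4 = 0.

0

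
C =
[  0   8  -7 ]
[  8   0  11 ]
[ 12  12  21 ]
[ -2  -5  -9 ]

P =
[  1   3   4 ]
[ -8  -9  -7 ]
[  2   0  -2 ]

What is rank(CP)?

First compute CP:
[[-78, -72, -42],
 [ 30,  24,  10],
 [-42, -72, -78],
 [ 20,  39,  45]]
Now row reduce the product.
R2 ← R2 + (5/13)·R1: [0, -48/13, -80/13]
R3 ← R3 − (7/13)·R1: [0, -432/13, -720/13]
R4 ← R4 + (10/39)·R1: [0, 267/13, 445/13]
R3 ← R3 − (9)·R2: [0, 0, 0]
R4 ← R4 + (89/16)·R2: [0, 0, 0]
2 nonzero rows, so rank(CP) = 2.

2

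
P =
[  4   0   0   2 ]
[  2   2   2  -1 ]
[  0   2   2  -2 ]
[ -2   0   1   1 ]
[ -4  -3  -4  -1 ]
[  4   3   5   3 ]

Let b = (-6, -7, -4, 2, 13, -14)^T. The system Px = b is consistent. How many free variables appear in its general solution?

1

Row reduce the augmented matrix [P | b].
R2 ← R2 − (1/2)·R1: [0, 2, 2, -2, -4]
R4 ← R4 + (1/2)·R1: [0, 0, 1, 2, -1]
R5 ← R5 + R1: [0, -3, -4, 1, 7]
R6 ← R6 − R1: [0, 3, 5, 1, -8]
R3 ← R3 − R2: [0, 0, 0, 0, 0]
R5 ← R5 + (3/2)·R2: [0, 0, -1, -2, 1]
R6 ← R6 − (3/2)·R2: [0, 0, 2, 4, -2]
Swap R3 ↔ R4
R5 ← R5 + R3: [0, 0, 0, 0, 0]
R6 ← R6 − (2)·R3: [0, 0, 0, 0, 0]
The echelon form has 3 nonzero rows, and every pivot lies in the first 4 columns, so rank(P) = rank([P|b]) = 3.
The system is consistent.
Free variables = (unknowns) − (rank) = 4 − 3 = 1.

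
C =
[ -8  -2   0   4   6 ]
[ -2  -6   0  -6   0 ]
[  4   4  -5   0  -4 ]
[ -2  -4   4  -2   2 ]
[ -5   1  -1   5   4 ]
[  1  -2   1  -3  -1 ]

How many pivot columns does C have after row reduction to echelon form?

Row reduce to echelon form.
R2 ← R2 − (1/4)·R1: [0, -11/2, 0, -7, -3/2]
R3 ← R3 + (1/2)·R1: [0, 3, -5, 2, -1]
R4 ← R4 − (1/4)·R1: [0, -7/2, 4, -3, 1/2]
R5 ← R5 − (5/8)·R1: [0, 9/4, -1, 5/2, 1/4]
R6 ← R6 + (1/8)·R1: [0, -9/4, 1, -5/2, -1/4]
R3 ← R3 + (6/11)·R2: [0, 0, -5, -20/11, -20/11]
R4 ← R4 − (7/11)·R2: [0, 0, 4, 16/11, 16/11]
R5 ← R5 + (9/22)·R2: [0, 0, -1, -4/11, -4/11]
R6 ← R6 − (9/22)·R2: [0, 0, 1, 4/11, 4/11]
R4 ← R4 + (4/5)·R3: [0, 0, 0, 0, 0]
R5 ← R5 − (1/5)·R3: [0, 0, 0, 0, 0]
R6 ← R6 + (1/5)·R3: [0, 0, 0, 0, 0]
Echelon form has 3 nonzero rows, so rank(C) = 3.
Each nonzero row contributes one pivot column: 3 pivot columns.

3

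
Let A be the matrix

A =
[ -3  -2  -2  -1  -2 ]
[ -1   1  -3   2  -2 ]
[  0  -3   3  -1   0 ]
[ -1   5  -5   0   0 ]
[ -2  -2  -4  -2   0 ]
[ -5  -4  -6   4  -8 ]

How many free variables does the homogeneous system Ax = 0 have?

Row reduce to echelon form.
R2 ← R2 − (1/3)·R1: [0, 5/3, -7/3, 7/3, -4/3]
R4 ← R4 − (1/3)·R1: [0, 17/3, -13/3, 1/3, 2/3]
R5 ← R5 − (2/3)·R1: [0, -2/3, -8/3, -4/3, 4/3]
R6 ← R6 − (5/3)·R1: [0, -2/3, -8/3, 17/3, -14/3]
R3 ← R3 + (9/5)·R2: [0, 0, -6/5, 16/5, -12/5]
R4 ← R4 − (17/5)·R2: [0, 0, 18/5, -38/5, 26/5]
R5 ← R5 + (2/5)·R2: [0, 0, -18/5, -2/5, 4/5]
R6 ← R6 + (2/5)·R2: [0, 0, -18/5, 33/5, -26/5]
R4 ← R4 + (3)·R3: [0, 0, 0, 2, -2]
R5 ← R5 − (3)·R3: [0, 0, 0, -10, 8]
R6 ← R6 − (3)·R3: [0, 0, 0, -3, 2]
R5 ← R5 + (5)·R4: [0, 0, 0, 0, -2]
R6 ← R6 + (3/2)·R4: [0, 0, 0, 0, -1]
R6 ← R6 − (1/2)·R5: [0, 0, 0, 0, 0]
5 nonzero rows, so rank(A) = 5.
A has 5 columns; by rank–nullity, nullity = 5 − 5 = 0.

0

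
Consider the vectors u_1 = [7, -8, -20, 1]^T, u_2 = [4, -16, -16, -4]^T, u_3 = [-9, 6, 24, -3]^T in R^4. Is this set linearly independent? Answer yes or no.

Form the matrix with these vectors as rows and row reduce.
R2 ← R2 − (4/7)·R1: [0, -80/7, -32/7, -32/7]
R3 ← R3 + (9/7)·R1: [0, -30/7, -12/7, -12/7]
R3 ← R3 − (3/8)·R2: [0, 0, 0, 0]
2 nonzero rows, so the 3 vectors span a space of dimension 2.
Since 2 < 3, the vectors are linearly dependent.

no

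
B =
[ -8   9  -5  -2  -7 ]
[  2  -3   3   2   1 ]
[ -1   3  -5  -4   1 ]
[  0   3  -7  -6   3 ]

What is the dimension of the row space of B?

2

Row reduce to echelon form.
R2 ← R2 + (1/4)·R1: [0, -3/4, 7/4, 3/2, -3/4]
R3 ← R3 − (1/8)·R1: [0, 15/8, -35/8, -15/4, 15/8]
R3 ← R3 + (5/2)·R2: [0, 0, 0, 0, 0]
R4 ← R4 + (4)·R2: [0, 0, 0, 0, 0]
Echelon form has 2 nonzero rows, so rank(B) = 2.
The row space has dimension equal to the rank: 2.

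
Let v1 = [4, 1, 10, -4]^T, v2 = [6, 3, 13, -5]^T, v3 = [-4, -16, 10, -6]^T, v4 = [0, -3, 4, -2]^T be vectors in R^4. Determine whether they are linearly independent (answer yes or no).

Form the matrix with these vectors as rows and row reduce.
R2 ← R2 − (3/2)·R1: [0, 3/2, -2, 1]
R3 ← R3 + R1: [0, -15, 20, -10]
R3 ← R3 + (10)·R2: [0, 0, 0, 0]
R4 ← R4 + (2)·R2: [0, 0, 0, 0]
2 nonzero rows, so the 4 vectors span a space of dimension 2.
Since 2 < 4, the vectors are linearly dependent.

no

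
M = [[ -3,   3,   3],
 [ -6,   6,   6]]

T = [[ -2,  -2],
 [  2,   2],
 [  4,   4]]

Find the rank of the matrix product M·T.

1

First compute MT:
[[ 24,  24],
 [ 48,  48]]
Now row reduce the product.
R2 ← R2 − (2)·R1: [0, 0]
1 nonzero row, so rank(MT) = 1.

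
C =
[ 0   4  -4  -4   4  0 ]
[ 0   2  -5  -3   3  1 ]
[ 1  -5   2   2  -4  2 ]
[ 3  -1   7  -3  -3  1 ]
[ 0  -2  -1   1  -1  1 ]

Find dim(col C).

3

Row reduce to echelon form.
Swap R1 ↔ R3
R4 ← R4 − (3)·R1: [0, 14, 1, -9, 9, -5]
R3 ← R3 − (2)·R2: [0, 0, 6, 2, -2, -2]
R4 ← R4 − (7)·R2: [0, 0, 36, 12, -12, -12]
R5 ← R5 + R2: [0, 0, -6, -2, 2, 2]
R4 ← R4 − (6)·R3: [0, 0, 0, 0, 0, 0]
R5 ← R5 + R3: [0, 0, 0, 0, 0, 0]
Echelon form has 3 nonzero rows, so rank(C) = 3.
The column space has dimension equal to the rank: 3.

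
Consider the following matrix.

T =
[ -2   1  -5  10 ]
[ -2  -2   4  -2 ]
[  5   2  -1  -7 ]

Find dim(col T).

Row reduce to echelon form.
R2 ← R2 − R1: [0, -3, 9, -12]
R3 ← R3 + (5/2)·R1: [0, 9/2, -27/2, 18]
R3 ← R3 + (3/2)·R2: [0, 0, 0, 0]
Echelon form has 2 nonzero rows, so rank(T) = 2.
The column space has dimension equal to the rank: 2.

2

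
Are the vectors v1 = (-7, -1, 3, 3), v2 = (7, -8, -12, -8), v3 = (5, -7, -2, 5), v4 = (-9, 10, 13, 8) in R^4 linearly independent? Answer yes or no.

yes

Form the matrix with these vectors as rows and row reduce.
R2 ← R2 + R1: [0, -9, -9, -5]
R3 ← R3 + (5/7)·R1: [0, -54/7, 1/7, 50/7]
R4 ← R4 − (9/7)·R1: [0, 79/7, 64/7, 29/7]
R3 ← R3 − (6/7)·R2: [0, 0, 55/7, 80/7]
R4 ← R4 + (79/63)·R2: [0, 0, -15/7, -134/63]
R4 ← R4 + (3/11)·R3: [0, 0, 0, 98/99]
4 nonzero rows, so the 4 vectors span a space of dimension 4.
Since 4 = 4, the vectors are linearly independent.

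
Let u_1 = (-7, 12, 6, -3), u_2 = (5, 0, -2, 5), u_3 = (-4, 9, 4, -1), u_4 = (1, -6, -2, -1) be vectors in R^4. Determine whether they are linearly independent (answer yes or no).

no

Form the matrix with these vectors as rows and row reduce.
R2 ← R2 + (5/7)·R1: [0, 60/7, 16/7, 20/7]
R3 ← R3 − (4/7)·R1: [0, 15/7, 4/7, 5/7]
R4 ← R4 + (1/7)·R1: [0, -30/7, -8/7, -10/7]
R3 ← R3 − (1/4)·R2: [0, 0, 0, 0]
R4 ← R4 + (1/2)·R2: [0, 0, 0, 0]
2 nonzero rows, so the 4 vectors span a space of dimension 2.
Since 2 < 4, the vectors are linearly dependent.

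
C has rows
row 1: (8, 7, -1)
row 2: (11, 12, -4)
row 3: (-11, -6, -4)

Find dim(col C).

3

Row reduce to echelon form.
R2 ← R2 − (11/8)·R1: [0, 19/8, -21/8]
R3 ← R3 + (11/8)·R1: [0, 29/8, -43/8]
R3 ← R3 − (29/19)·R2: [0, 0, -26/19]
Echelon form has 3 nonzero rows, so rank(C) = 3.
The column space has dimension equal to the rank: 3.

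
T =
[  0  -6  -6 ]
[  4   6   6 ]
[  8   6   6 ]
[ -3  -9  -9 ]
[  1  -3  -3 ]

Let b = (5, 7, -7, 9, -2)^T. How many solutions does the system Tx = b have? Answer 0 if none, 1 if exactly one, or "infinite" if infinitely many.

Row reduce the augmented matrix [T | b].
Swap R1 ↔ R2
R3 ← R3 − (2)·R1: [0, -6, -6, -21]
R4 ← R4 + (3/4)·R1: [0, -9/2, -9/2, 57/4]
R5 ← R5 − (1/4)·R1: [0, -9/2, -9/2, -15/4]
R3 ← R3 − R2: [0, 0, 0, -26]
R4 ← R4 − (3/4)·R2: [0, 0, 0, 21/2]
R5 ← R5 − (3/4)·R2: [0, 0, 0, -15/2]
R4 ← R4 + (21/52)·R3: [0, 0, 0, 0]
R5 ← R5 − (15/52)·R3: [0, 0, 0, 0]
The echelon form has 3 nonzero rows; the last pivot sits in the augmented column, so rank(T) = 2 but rank([T|b]) = 3.
Since the ranks differ, the system is inconsistent.
It has no solutions.

0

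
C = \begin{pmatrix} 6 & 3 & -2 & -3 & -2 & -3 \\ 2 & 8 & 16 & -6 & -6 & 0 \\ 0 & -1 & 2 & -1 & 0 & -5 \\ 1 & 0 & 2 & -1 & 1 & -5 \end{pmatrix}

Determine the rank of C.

Row reduce to echelon form.
R2 ← R2 − (1/3)·R1: [0, 7, 50/3, -5, -16/3, 1]
R4 ← R4 − (1/6)·R1: [0, -1/2, 7/3, -1/2, 4/3, -9/2]
R3 ← R3 + (1/7)·R2: [0, 0, 92/21, -12/7, -16/21, -34/7]
R4 ← R4 + (1/14)·R2: [0, 0, 74/21, -6/7, 20/21, -31/7]
R4 ← R4 − (37/46)·R3: [0, 0, 0, 12/23, 36/23, -12/23]
Echelon form has 4 nonzero rows, so rank(C) = 4.

4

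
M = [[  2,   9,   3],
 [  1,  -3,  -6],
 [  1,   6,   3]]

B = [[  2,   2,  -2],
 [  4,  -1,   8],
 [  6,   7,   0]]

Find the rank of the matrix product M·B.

2

First compute MB:
[[ 58,  16,  68],
 [-46, -37, -26],
 [ 44,  17,  46]]
Now row reduce the product.
R2 ← R2 + (23/29)·R1: [0, -705/29, 810/29]
R3 ← R3 − (22/29)·R1: [0, 141/29, -162/29]
R3 ← R3 + (1/5)·R2: [0, 0, 0]
2 nonzero rows, so rank(MB) = 2.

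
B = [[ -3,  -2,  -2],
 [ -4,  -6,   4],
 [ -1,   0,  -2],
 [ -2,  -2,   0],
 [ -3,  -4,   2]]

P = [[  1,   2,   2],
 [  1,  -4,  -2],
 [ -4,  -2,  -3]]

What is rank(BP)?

First compute BP:
[[  3,   6,   4],
 [-26,   8,  -8],
 [  7,   2,   4],
 [ -4,   4,   0],
 [-15,   6,  -4]]
Now row reduce the product.
R2 ← R2 + (26/3)·R1: [0, 60, 80/3]
R3 ← R3 − (7/3)·R1: [0, -12, -16/3]
R4 ← R4 + (4/3)·R1: [0, 12, 16/3]
R5 ← R5 + (5)·R1: [0, 36, 16]
R3 ← R3 + (1/5)·R2: [0, 0, 0]
R4 ← R4 − (1/5)·R2: [0, 0, 0]
R5 ← R5 − (3/5)·R2: [0, 0, 0]
2 nonzero rows, so rank(BP) = 2.

2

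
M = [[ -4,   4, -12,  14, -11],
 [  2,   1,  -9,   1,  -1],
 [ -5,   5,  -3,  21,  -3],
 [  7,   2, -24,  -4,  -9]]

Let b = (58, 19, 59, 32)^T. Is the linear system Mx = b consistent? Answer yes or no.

Row reduce the augmented matrix [M | b].
R2 ← R2 + (1/2)·R1: [0, 3, -15, 8, -13/2, 48]
R3 ← R3 − (5/4)·R1: [0, 0, 12, 7/2, 43/4, -27/2]
R4 ← R4 + (7/4)·R1: [0, 9, -45, 41/2, -113/4, 267/2]
R4 ← R4 − (3)·R2: [0, 0, 0, -7/2, -35/4, -21/2]
The echelon form has 4 nonzero rows, and every pivot lies in the first 5 columns, so rank(M) = rank([M|b]) = 4.
The system is consistent.

yes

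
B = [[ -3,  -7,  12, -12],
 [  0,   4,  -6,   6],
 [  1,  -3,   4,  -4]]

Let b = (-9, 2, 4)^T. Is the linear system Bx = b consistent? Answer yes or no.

no

Row reduce the augmented matrix [B | b].
R3 ← R3 + (1/3)·R1: [0, -16/3, 8, -8, 1]
R3 ← R3 + (4/3)·R2: [0, 0, 0, 0, 11/3]
The echelon form has 3 nonzero rows; the last pivot sits in the augmented column, so rank(B) = 2 but rank([B|b]) = 3.
Since the ranks differ, the system is inconsistent.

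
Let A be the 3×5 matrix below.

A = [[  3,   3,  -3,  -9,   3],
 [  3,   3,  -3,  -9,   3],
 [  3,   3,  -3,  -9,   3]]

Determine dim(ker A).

Row reduce to echelon form.
R2 ← R2 − R1: [0, 0, 0, 0, 0]
R3 ← R3 − R1: [0, 0, 0, 0, 0]
1 nonzero row, so rank(A) = 1.
A has 5 columns; by rank–nullity, nullity = 5 − 1 = 4.

4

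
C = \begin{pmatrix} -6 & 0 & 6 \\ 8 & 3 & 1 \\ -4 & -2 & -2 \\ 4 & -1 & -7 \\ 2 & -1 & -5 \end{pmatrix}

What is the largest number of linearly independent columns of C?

2

Row reduce to echelon form.
R2 ← R2 + (4/3)·R1: [0, 3, 9]
R3 ← R3 − (2/3)·R1: [0, -2, -6]
R4 ← R4 + (2/3)·R1: [0, -1, -3]
R5 ← R5 + (1/3)·R1: [0, -1, -3]
R3 ← R3 + (2/3)·R2: [0, 0, 0]
R4 ← R4 + (1/3)·R2: [0, 0, 0]
R5 ← R5 + (1/3)·R2: [0, 0, 0]
Echelon form has 2 nonzero rows, so rank(C) = 2.
The rank gives the maximum number of linearly independent columns: 2.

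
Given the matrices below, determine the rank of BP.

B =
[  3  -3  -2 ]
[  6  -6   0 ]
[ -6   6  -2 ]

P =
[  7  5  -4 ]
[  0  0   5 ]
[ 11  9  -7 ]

First compute BP:
[[ -1,  -3, -13],
 [ 42,  30, -54],
 [-64, -48,  68]]
Now row reduce the product.
R2 ← R2 + (42)·R1: [0, -96, -600]
R3 ← R3 − (64)·R1: [0, 144, 900]
R3 ← R3 + (3/2)·R2: [0, 0, 0]
2 nonzero rows, so rank(BP) = 2.

2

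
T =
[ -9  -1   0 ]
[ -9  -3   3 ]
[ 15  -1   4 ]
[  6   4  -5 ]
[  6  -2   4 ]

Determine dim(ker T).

Row reduce to echelon form.
R2 ← R2 − R1: [0, -2, 3]
R3 ← R3 + (5/3)·R1: [0, -8/3, 4]
R4 ← R4 + (2/3)·R1: [0, 10/3, -5]
R5 ← R5 + (2/3)·R1: [0, -8/3, 4]
R3 ← R3 − (4/3)·R2: [0, 0, 0]
R4 ← R4 + (5/3)·R2: [0, 0, 0]
R5 ← R5 − (4/3)·R2: [0, 0, 0]
2 nonzero rows, so rank(T) = 2.
T has 3 columns; by rank–nullity, nullity = 3 − 2 = 1.

1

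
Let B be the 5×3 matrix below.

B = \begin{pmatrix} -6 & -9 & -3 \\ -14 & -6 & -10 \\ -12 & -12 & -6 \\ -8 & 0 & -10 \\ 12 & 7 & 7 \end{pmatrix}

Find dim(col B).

Row reduce to echelon form.
R2 ← R2 − (7/3)·R1: [0, 15, -3]
R3 ← R3 − (2)·R1: [0, 6, 0]
R4 ← R4 − (4/3)·R1: [0, 12, -6]
R5 ← R5 + (2)·R1: [0, -11, 1]
R3 ← R3 − (2/5)·R2: [0, 0, 6/5]
R4 ← R4 − (4/5)·R2: [0, 0, -18/5]
R5 ← R5 + (11/15)·R2: [0, 0, -6/5]
R4 ← R4 + (3)·R3: [0, 0, 0]
R5 ← R5 + R3: [0, 0, 0]
Echelon form has 3 nonzero rows, so rank(B) = 3.
The column space has dimension equal to the rank: 3.

3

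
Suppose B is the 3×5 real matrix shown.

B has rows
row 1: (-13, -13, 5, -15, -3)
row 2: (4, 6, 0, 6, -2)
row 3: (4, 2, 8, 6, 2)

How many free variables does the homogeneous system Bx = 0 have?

2

Row reduce to echelon form.
R2 ← R2 + (4/13)·R1: [0, 2, 20/13, 18/13, -38/13]
R3 ← R3 + (4/13)·R1: [0, -2, 124/13, 18/13, 14/13]
R3 ← R3 + R2: [0, 0, 144/13, 36/13, -24/13]
3 nonzero rows, so rank(B) = 3.
B has 5 columns; by rank–nullity, nullity = 5 − 3 = 2.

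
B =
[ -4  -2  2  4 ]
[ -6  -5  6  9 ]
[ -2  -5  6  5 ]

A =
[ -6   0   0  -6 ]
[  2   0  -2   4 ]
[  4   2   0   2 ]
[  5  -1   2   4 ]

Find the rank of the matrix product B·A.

3

First compute BA:
[[ 48,   0,  12,  36],
 [ 95,   3,  28,  64],
 [ 51,   7,  20,  24]]
Now row reduce the product.
R2 ← R2 − (95/48)·R1: [0, 3, 17/4, -29/4]
R3 ← R3 − (17/16)·R1: [0, 7, 29/4, -57/4]
R3 ← R3 − (7/3)·R2: [0, 0, -8/3, 8/3]
3 nonzero rows, so rank(BA) = 3.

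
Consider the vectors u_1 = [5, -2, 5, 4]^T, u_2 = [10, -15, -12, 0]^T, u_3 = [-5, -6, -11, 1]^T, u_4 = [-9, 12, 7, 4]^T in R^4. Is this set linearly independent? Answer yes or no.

yes

Form the matrix with these vectors as rows and row reduce.
R2 ← R2 − (2)·R1: [0, -11, -22, -8]
R3 ← R3 + R1: [0, -8, -6, 5]
R4 ← R4 + (9/5)·R1: [0, 42/5, 16, 56/5]
R3 ← R3 − (8/11)·R2: [0, 0, 10, 119/11]
R4 ← R4 + (42/55)·R2: [0, 0, -4/5, 56/11]
R4 ← R4 + (2/25)·R3: [0, 0, 0, 1638/275]
4 nonzero rows, so the 4 vectors span a space of dimension 4.
Since 4 = 4, the vectors are linearly independent.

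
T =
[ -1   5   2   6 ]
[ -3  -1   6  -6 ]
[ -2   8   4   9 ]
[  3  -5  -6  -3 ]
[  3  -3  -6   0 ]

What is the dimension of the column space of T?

2

Row reduce to echelon form.
R2 ← R2 − (3)·R1: [0, -16, 0, -24]
R3 ← R3 − (2)·R1: [0, -2, 0, -3]
R4 ← R4 + (3)·R1: [0, 10, 0, 15]
R5 ← R5 + (3)·R1: [0, 12, 0, 18]
R3 ← R3 − (1/8)·R2: [0, 0, 0, 0]
R4 ← R4 + (5/8)·R2: [0, 0, 0, 0]
R5 ← R5 + (3/4)·R2: [0, 0, 0, 0]
Echelon form has 2 nonzero rows, so rank(T) = 2.
The column space has dimension equal to the rank: 2.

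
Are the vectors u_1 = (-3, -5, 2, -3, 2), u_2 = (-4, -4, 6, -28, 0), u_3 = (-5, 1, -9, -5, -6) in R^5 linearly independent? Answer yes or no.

Form the matrix with these vectors as rows and row reduce.
R2 ← R2 − (4/3)·R1: [0, 8/3, 10/3, -24, -8/3]
R3 ← R3 − (5/3)·R1: [0, 28/3, -37/3, 0, -28/3]
R3 ← R3 − (7/2)·R2: [0, 0, -24, 84, 0]
3 nonzero rows, so the 3 vectors span a space of dimension 3.
Since 3 = 3, the vectors are linearly independent.

yes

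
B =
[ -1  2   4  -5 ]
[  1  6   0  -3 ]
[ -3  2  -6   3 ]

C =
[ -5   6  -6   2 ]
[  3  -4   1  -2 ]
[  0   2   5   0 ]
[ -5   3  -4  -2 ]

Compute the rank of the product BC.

First compute BC:
[[ 36, -21,  48,   4],
 [ 28, -27,  12,  -4],
 [  6, -29, -22, -16]]
Now row reduce the product.
R2 ← R2 − (7/9)·R1: [0, -32/3, -76/3, -64/9]
R3 ← R3 − (1/6)·R1: [0, -51/2, -30, -50/3]
R3 ← R3 − (153/64)·R2: [0, 0, 489/16, 1/3]
3 nonzero rows, so rank(BC) = 3.

3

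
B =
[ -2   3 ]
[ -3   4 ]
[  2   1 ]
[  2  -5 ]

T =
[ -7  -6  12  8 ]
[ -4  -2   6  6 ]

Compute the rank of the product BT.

2

First compute BT:
[[  2,   6,  -6,   2],
 [  5,  10, -12,   0],
 [-18, -14,  30,  22],
 [  6,  -2,  -6, -14]]
Now row reduce the product.
R2 ← R2 − (5/2)·R1: [0, -5, 3, -5]
R3 ← R3 + (9)·R1: [0, 40, -24, 40]
R4 ← R4 − (3)·R1: [0, -20, 12, -20]
R3 ← R3 + (8)·R2: [0, 0, 0, 0]
R4 ← R4 − (4)·R2: [0, 0, 0, 0]
2 nonzero rows, so rank(BT) = 2.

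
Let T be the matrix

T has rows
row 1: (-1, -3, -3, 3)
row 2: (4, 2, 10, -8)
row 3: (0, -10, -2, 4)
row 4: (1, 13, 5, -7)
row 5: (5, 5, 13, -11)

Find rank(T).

2

Row reduce to echelon form.
R2 ← R2 + (4)·R1: [0, -10, -2, 4]
R4 ← R4 + R1: [0, 10, 2, -4]
R5 ← R5 + (5)·R1: [0, -10, -2, 4]
R3 ← R3 − R2: [0, 0, 0, 0]
R4 ← R4 + R2: [0, 0, 0, 0]
R5 ← R5 − R2: [0, 0, 0, 0]
Echelon form has 2 nonzero rows, so rank(T) = 2.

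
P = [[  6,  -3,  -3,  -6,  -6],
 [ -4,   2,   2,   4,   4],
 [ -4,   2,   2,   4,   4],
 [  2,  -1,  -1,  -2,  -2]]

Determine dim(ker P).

4

Row reduce to echelon form.
R2 ← R2 + (2/3)·R1: [0, 0, 0, 0, 0]
R3 ← R3 + (2/3)·R1: [0, 0, 0, 0, 0]
R4 ← R4 − (1/3)·R1: [0, 0, 0, 0, 0]
1 nonzero row, so rank(P) = 1.
P has 5 columns; by rank–nullity, nullity = 5 − 1 = 4.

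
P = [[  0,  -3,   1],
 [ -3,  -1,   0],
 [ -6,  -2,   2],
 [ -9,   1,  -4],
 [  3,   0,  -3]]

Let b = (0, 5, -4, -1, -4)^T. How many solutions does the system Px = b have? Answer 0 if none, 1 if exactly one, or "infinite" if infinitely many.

0

Row reduce the augmented matrix [P | b].
Swap R1 ↔ R2
R3 ← R3 − (2)·R1: [0, 0, 2, -14]
R4 ← R4 − (3)·R1: [0, 4, -4, -16]
R5 ← R5 + R1: [0, -1, -3, 1]
R4 ← R4 + (4/3)·R2: [0, 0, -8/3, -16]
R5 ← R5 − (1/3)·R2: [0, 0, -10/3, 1]
R4 ← R4 + (4/3)·R3: [0, 0, 0, -104/3]
R5 ← R5 + (5/3)·R3: [0, 0, 0, -67/3]
R5 ← R5 − (67/104)·R4: [0, 0, 0, 0]
The echelon form has 4 nonzero rows; the last pivot sits in the augmented column, so rank(P) = 3 but rank([P|b]) = 4.
Since the ranks differ, the system is inconsistent.
It has no solutions.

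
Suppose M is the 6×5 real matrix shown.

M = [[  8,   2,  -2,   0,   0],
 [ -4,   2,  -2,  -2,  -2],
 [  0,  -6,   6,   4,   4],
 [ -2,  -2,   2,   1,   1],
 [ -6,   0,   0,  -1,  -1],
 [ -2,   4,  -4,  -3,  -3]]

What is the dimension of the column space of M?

2

Row reduce to echelon form.
R2 ← R2 + (1/2)·R1: [0, 3, -3, -2, -2]
R4 ← R4 + (1/4)·R1: [0, -3/2, 3/2, 1, 1]
R5 ← R5 + (3/4)·R1: [0, 3/2, -3/2, -1, -1]
R6 ← R6 + (1/4)·R1: [0, 9/2, -9/2, -3, -3]
R3 ← R3 + (2)·R2: [0, 0, 0, 0, 0]
R4 ← R4 + (1/2)·R2: [0, 0, 0, 0, 0]
R5 ← R5 − (1/2)·R2: [0, 0, 0, 0, 0]
R6 ← R6 − (3/2)·R2: [0, 0, 0, 0, 0]
Echelon form has 2 nonzero rows, so rank(M) = 2.
The column space has dimension equal to the rank: 2.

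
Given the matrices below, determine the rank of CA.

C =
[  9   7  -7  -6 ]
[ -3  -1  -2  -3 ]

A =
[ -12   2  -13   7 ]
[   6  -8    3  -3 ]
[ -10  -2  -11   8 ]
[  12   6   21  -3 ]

2

First compute CA:
[[-68, -60, -145,   4],
 [ 14, -12,  -5, -25]]
Now row reduce the product.
R2 ← R2 + (7/34)·R1: [0, -414/17, -1185/34, -411/17]
2 nonzero rows, so rank(CA) = 2.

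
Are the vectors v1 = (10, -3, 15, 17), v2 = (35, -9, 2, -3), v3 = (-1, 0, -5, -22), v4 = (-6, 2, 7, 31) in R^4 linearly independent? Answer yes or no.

Form the matrix with these vectors as rows and row reduce.
R2 ← R2 − (7/2)·R1: [0, 3/2, -101/2, -125/2]
R3 ← R3 + (1/10)·R1: [0, -3/10, -7/2, -203/10]
R4 ← R4 + (3/5)·R1: [0, 1/5, 16, 206/5]
R3 ← R3 + (1/5)·R2: [0, 0, -68/5, -164/5]
R4 ← R4 − (2/15)·R2: [0, 0, 341/15, 743/15]
R4 ← R4 + (341/204)·R3: [0, 0, 0, -90/17]
4 nonzero rows, so the 4 vectors span a space of dimension 4.
Since 4 = 4, the vectors are linearly independent.

yes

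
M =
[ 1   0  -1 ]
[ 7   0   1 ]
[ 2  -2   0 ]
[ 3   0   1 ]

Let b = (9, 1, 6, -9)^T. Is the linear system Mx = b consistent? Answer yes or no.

no

Row reduce the augmented matrix [M | b].
R2 ← R2 − (7)·R1: [0, 0, 8, -62]
R3 ← R3 − (2)·R1: [0, -2, 2, -12]
R4 ← R4 − (3)·R1: [0, 0, 4, -36]
Swap R2 ↔ R3
R4 ← R4 − (1/2)·R3: [0, 0, 0, -5]
The echelon form has 4 nonzero rows; the last pivot sits in the augmented column, so rank(M) = 3 but rank([M|b]) = 4.
Since the ranks differ, the system is inconsistent.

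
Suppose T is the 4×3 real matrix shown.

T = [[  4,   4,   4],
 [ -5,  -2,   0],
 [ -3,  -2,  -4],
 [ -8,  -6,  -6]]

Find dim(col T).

Row reduce to echelon form.
R2 ← R2 + (5/4)·R1: [0, 3, 5]
R3 ← R3 + (3/4)·R1: [0, 1, -1]
R4 ← R4 + (2)·R1: [0, 2, 2]
R3 ← R3 − (1/3)·R2: [0, 0, -8/3]
R4 ← R4 − (2/3)·R2: [0, 0, -4/3]
R4 ← R4 − (1/2)·R3: [0, 0, 0]
Echelon form has 3 nonzero rows, so rank(T) = 3.
The column space has dimension equal to the rank: 3.

3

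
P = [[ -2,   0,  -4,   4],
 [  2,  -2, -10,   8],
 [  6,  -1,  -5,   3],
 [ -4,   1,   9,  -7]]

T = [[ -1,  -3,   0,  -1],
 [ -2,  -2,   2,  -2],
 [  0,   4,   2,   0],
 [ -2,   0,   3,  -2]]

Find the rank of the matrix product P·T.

First compute PT:
[[ -6, -10,   4,  -6],
 [-14, -42,   0, -14],
 [-10, -36,  -3, -10],
 [ 16,  46,  -1,  16]]
Now row reduce the product.
R2 ← R2 − (7/3)·R1: [0, -56/3, -28/3, 0]
R3 ← R3 − (5/3)·R1: [0, -58/3, -29/3, 0]
R4 ← R4 + (8/3)·R1: [0, 58/3, 29/3, 0]
R3 ← R3 − (29/28)·R2: [0, 0, 0, 0]
R4 ← R4 + (29/28)·R2: [0, 0, 0, 0]
2 nonzero rows, so rank(PT) = 2.

2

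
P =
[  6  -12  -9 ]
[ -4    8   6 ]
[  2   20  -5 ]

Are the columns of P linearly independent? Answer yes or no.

Row reduce P to echelon form.
R2 ← R2 + (2/3)·R1: [0, 0, 0]
R3 ← R3 − (1/3)·R1: [0, 24, -2]
Swap R2 ↔ R3
2 pivots among 3 columns.
Only 2 < 3 pivot columns, so the columns are linearly dependent.

no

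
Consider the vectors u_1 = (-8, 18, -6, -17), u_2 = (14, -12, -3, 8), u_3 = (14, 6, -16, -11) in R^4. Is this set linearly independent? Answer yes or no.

Form the matrix with these vectors as rows and row reduce.
R2 ← R2 + (7/4)·R1: [0, 39/2, -27/2, -87/4]
R3 ← R3 + (7/4)·R1: [0, 75/2, -53/2, -163/4]
R3 ← R3 − (25/13)·R2: [0, 0, -7/13, 14/13]
3 nonzero rows, so the 3 vectors span a space of dimension 3.
Since 3 = 3, the vectors are linearly independent.

yes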